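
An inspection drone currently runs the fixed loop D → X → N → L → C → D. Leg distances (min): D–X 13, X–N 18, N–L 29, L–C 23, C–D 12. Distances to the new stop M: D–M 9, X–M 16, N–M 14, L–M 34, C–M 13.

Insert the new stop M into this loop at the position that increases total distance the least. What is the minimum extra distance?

Adding 10 min by placing M on the C–D leg.

Insertion cost between consecutive stops i–j is d(i,M) + d(M,j) − d(i,j):
  between D and X: 9 + 16 − 13 = 12
  between X and N: 16 + 14 − 18 = 12
  between N and L: 14 + 34 − 29 = 19
  between L and C: 34 + 13 − 23 = 24
  between C and D: 13 + 9 − 12 = 10
Cheapest insertion is between C and D, adding 10.
New total = 95 + 10 = 105.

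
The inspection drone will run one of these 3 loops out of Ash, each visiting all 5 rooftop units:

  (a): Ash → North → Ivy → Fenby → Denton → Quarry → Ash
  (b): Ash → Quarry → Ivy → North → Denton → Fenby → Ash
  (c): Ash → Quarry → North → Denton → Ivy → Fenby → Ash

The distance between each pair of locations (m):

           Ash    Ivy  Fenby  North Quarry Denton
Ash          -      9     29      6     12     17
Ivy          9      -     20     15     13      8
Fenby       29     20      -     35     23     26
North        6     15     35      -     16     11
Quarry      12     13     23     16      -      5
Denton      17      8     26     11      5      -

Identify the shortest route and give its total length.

(a): 6 + 15 + 20 + 26 + 5 + 12 = 84
(b): 12 + 13 + 15 + 11 + 26 + 29 = 106
(c): 12 + 16 + 11 + 8 + 20 + 29 = 96

Shortest is (a), total 84 m.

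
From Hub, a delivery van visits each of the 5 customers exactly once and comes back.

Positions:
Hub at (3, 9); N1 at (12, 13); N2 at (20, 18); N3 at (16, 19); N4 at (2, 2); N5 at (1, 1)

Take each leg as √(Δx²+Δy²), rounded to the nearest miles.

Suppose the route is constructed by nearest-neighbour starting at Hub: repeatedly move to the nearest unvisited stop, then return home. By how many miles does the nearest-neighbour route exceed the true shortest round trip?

Excess over optimum: 1 miles.

From Hub: N4=7, N5=8, N1=10, N3=16, N2=19 → choose N4 (7).
From N4: N5=1, N1=15, N3=22, N2=24 → choose N5 (1).
From N5: N1=16, N3=23, N2=25 → choose N1 (16).
From N1: N3=7, N2=9 → choose N3 (7).
From N3: N2=4 → choose N2 (4).
NN route Hub → N4 → N5 → N1 → N3 → N2 → Hub costs 54.
Optimal: Hub → N3 → N2 → N1 → N4 → N5 → Hub costs 53 (by enumerating all 60 distinct tours).
Excess = 54 − 53 = 1.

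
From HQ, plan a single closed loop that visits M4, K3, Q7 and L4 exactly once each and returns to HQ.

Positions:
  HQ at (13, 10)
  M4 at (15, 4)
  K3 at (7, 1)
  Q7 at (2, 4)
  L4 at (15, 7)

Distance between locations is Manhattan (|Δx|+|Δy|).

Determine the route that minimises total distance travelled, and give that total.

With 4 stops there are 4!/2 = 12 distinct round trips (a route and its reverse cost the same).
HQ→M4→K3→Q7→L4→HQ: 8+11+8+16+5 = 48
HQ→M4→K3→L4→Q7→HQ: 8+11+14+16+17 = 66
HQ→M4→Q7→K3→L4→HQ: 8+13+8+14+5 = 48
HQ→M4→Q7→L4→K3→HQ: 8+13+16+14+15 = 66
HQ→M4→L4→K3→Q7→HQ: 8+3+14+8+17 = 50
HQ→M4→L4→Q7→K3→HQ: 8+3+16+8+15 = 50
HQ→K3→M4→Q7→L4→HQ: 15+11+13+16+5 = 60
HQ→K3→M4→L4→Q7→HQ: 15+11+3+16+17 = 62
HQ→K3→Q7→M4→L4→HQ: 15+8+13+3+5 = 44
HQ→K3→L4→M4→Q7→HQ: 15+14+3+13+17 = 62
HQ→Q7→M4→K3→L4→HQ: 17+13+11+14+5 = 60
HQ→Q7→K3→M4→L4→HQ: 17+8+11+3+5 = 44
The minimum is 44.
One optimal route: HQ → K3 → Q7 → M4 → L4 → HQ (or its reverse).

Shortest round trip = 44.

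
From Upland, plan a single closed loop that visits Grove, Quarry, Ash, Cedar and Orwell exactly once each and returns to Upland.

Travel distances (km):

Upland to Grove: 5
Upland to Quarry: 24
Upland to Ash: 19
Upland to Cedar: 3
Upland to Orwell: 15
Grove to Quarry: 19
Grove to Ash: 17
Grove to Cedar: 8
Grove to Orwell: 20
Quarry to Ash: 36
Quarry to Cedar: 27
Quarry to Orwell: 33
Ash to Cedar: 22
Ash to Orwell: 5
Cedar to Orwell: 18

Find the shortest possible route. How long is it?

Minimum total distance: 86 km.

Upland-Grove-Quarry-Ash-Cedar-Orwell-Upland: 5+19+36+22+18+15 = 115
Upland-Grove-Quarry-Ash-Orwell-Cedar-Upland: 5+19+36+5+18+3 = 86
Upland-Grove-Quarry-Cedar-Ash-Orwell-Upland: 5+19+27+22+5+15 = 93
Upland-Grove-Quarry-Cedar-Orwell-Ash-Upland: 5+19+27+18+5+19 = 93
Upland-Grove-Quarry-Orwell-Ash-Cedar-Upland: 5+19+33+5+22+3 = 87
Upland-Grove-Quarry-Orwell-Cedar-Ash-Upland: 5+19+33+18+22+19 = 116
Upland-Grove-Ash-Quarry-Cedar-Orwell-Upland: 5+17+36+27+18+15 = 118
Upland-Grove-Ash-Quarry-Orwell-Cedar-Upland: 5+17+36+33+18+3 = 112
Upland-Grove-Ash-Cedar-Quarry-Orwell-Upland: 5+17+22+27+33+15 = 119
Upland-Grove-Ash-Cedar-Orwell-Quarry-Upland: 5+17+22+18+33+24 = 119
Upland-Grove-Ash-Orwell-Quarry-Cedar-Upland: 5+17+5+33+27+3 = 90
Upland-Grove-Ash-Orwell-Cedar-Quarry-Upland: 5+17+5+18+27+24 = 96
Upland-Grove-Cedar-Quarry-Ash-Orwell-Upland: 5+8+27+36+5+15 = 96
Upland-Grove-Cedar-Quarry-Orwell-Ash-Upland: 5+8+27+33+5+19 = 97
… (46 more)
The minimum is 86.
One optimal route: Upland → Grove → Quarry → Ash → Orwell → Cedar → Upland (or its reverse).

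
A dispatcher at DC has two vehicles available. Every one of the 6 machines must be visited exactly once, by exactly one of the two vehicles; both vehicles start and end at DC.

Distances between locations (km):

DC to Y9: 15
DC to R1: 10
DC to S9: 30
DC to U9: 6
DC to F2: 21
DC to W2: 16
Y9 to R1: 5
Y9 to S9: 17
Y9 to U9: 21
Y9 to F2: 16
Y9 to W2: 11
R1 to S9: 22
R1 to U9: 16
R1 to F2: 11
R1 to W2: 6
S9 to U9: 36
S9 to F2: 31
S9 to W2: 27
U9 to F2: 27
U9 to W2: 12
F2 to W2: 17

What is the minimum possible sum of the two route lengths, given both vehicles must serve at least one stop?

108 km — the smallest possible combined total.

Try each way of splitting the stops between the two vehicles (each non-empty) and, for each split, find the best tour for each vehicle:
  {Y9} + {R1, S9, U9, F2, W2}: 30 + 96 = 126
  {R1} + {Y9, S9, U9, F2, W2}: 20 + 98 = 118
  {Y9, R1} + {S9, U9, F2, W2}: 30 + 96 = 126
  {S9} + {Y9, R1, U9, F2, W2}: 60 + 66 = 126
  {Y9, S9} + {R1, U9, F2, W2}: 62 + 56 = 118
  {R1, S9} + {Y9, U9, F2, W2}: 62 + 66 = 128
  … (31 splits in total)
  {U9} + {Y9, R1, S9, F2, W2}: 12 + 96 = 108  ← best
Best: vehicle 1 DC → U9 → DC = 12; vehicle 2 DC → Y9 → S9 → F2 → R1 → W2 → DC = 96; combined 108.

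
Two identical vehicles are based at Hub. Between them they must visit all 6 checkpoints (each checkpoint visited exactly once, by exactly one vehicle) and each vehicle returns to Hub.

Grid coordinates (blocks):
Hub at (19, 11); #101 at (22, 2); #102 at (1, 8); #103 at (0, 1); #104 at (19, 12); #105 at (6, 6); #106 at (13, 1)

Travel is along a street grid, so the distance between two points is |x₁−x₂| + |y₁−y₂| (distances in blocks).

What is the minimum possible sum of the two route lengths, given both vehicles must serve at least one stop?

Check every non-empty split of the stops between the two vehicles; for each half take its own optimal tour:
  {#101} + {#102, #103, #104, #105, #106}: 24 + 64 = 88
  {#102} + {#101, #103, #104, #105, #106}: 42 + 66 = 108
  {#101, #102} + {#103, #104, #105, #106}: 60 + 60 = 120
  {#103} + {#101, #102, #104, #105, #106}: 58 + 64 = 122
  {#101, #103} + {#102, #104, #105, #106}: 64 + 58 = 122
  {#102, #103} + {#101, #104, #105, #106}: 58 + 54 = 112
  … (31 splits in total)
  {#104} + {#101, #102, #103, #105, #106}: 2 + 68 = 70  ← best
Best: vehicle 1 Hub → #104 → Hub = 2; vehicle 2 Hub → #101 → #106 → #103 → #102 → #105 → Hub = 68; combined 70.

70 blocks — the smallest possible combined total.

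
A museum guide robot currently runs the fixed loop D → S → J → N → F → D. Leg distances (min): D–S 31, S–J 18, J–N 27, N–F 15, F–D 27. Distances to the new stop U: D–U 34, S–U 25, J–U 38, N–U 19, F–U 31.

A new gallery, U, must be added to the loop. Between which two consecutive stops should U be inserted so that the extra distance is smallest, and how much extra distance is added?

Insertion cost between consecutive stops i–j is d(i,U) + d(U,j) − d(i,j):
  between D and S: 34 + 25 − 31 = 28
  between S and J: 25 + 38 − 18 = 45
  between J and N: 38 + 19 − 27 = 30
  between N and F: 19 + 31 − 15 = 35
  between F and D: 31 + 34 − 27 = 38
Cheapest insertion is between D and S, adding 28.
New total = 118 + 28 = 146.

Minimum extra distance: 28 min, inserting U between D and S.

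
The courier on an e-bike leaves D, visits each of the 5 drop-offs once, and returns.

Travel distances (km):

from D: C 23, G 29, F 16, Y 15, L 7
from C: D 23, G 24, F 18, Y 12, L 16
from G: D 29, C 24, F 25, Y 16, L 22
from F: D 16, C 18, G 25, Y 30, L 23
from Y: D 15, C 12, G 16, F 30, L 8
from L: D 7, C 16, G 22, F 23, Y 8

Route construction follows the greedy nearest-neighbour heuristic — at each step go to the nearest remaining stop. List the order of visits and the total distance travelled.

From D: distances to unvisited — L=7, Y=15, F=16, C=23, G=29. Nearest is L (7).
From L: distances to unvisited — Y=8, C=16, G=22, F=23. Nearest is Y (8).
From Y: distances to unvisited — C=12, G=16, F=30. Nearest is C (12).
From C: distances to unvisited — F=18, G=24. Nearest is F (18).
From F: distances to unvisited — G=25. Nearest is G (25).
Return G→D: 29.
Total = 7 + 8 + 12 + 18 + 25 + 29 = 99.

Total distance 99 km via the nearest-neighbour route D → L → Y → C → F → G → D.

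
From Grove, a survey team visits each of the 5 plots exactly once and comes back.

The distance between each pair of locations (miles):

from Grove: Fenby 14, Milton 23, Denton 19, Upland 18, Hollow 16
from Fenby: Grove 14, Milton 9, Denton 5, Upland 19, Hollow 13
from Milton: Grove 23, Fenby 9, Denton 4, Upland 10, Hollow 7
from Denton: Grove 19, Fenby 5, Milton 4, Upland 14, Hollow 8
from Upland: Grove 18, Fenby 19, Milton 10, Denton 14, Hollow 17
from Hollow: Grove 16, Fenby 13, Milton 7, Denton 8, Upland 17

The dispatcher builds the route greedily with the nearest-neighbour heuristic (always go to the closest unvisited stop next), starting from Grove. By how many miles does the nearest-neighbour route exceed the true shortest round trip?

Grove: Fenby=14, Hollow=16, Upland=18, Denton=19, Milton=23 ⇒ Fenby
Fenby: Denton=5, Milton=9, Hollow=13, Upland=19 ⇒ Denton
Denton: Milton=4, Hollow=8, Upland=14 ⇒ Milton
Milton: Hollow=7, Upland=10 ⇒ Hollow
Hollow: Upland=17 ⇒ Upland
NN route Grove → Fenby → Denton → Milton → Hollow → Upland → Grove costs 65.
Optimal: Grove → Fenby → Denton → Hollow → Milton → Upland → Grove costs 62 (by enumerating all 60 distinct tours).
Excess = 65 − 62 = 3.

Excess over optimum: 3 miles.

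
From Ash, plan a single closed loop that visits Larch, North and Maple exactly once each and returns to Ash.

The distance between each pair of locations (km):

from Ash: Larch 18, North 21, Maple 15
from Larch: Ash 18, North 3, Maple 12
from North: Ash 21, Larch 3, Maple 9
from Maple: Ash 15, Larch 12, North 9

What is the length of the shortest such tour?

There are 3 distinct closed tours to check (reversals are equivalent).
Ash-Larch-North-Maple-Ash: 18+3+9+15 = 45
Ash-Larch-Maple-North-Ash: 18+12+9+21 = 60
Ash-North-Larch-Maple-Ash: 21+3+12+15 = 51
The minimum is 45.
One optimal route: Ash → Larch → North → Maple → Ash (or its reverse).

Minimum total distance: 45 km.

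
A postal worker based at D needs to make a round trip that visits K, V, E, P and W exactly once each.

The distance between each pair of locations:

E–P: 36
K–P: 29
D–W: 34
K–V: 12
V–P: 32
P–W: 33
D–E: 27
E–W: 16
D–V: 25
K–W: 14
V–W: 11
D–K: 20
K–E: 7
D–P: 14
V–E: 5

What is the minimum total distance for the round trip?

With 5 stops there are 5!/2 = 60 distinct round trips (a route and its reverse cost the same).
D-K-V-E-P-W-D: 20+12+5+36+33+34 = 140
D-K-V-E-W-P-D: 20+12+5+16+33+14 = 100
D-K-V-P-E-W-D: 20+12+32+36+16+34 = 150
D-K-V-P-W-E-D: 20+12+32+33+16+27 = 140
D-K-V-W-E-P-D: 20+12+11+16+36+14 = 109
D-K-V-W-P-E-D: 20+12+11+33+36+27 = 139
D-K-E-V-P-W-D: 20+7+5+32+33+34 = 131
D-K-E-V-W-P-D: 20+7+5+11+33+14 = 90
D-K-E-P-V-W-D: 20+7+36+32+11+34 = 140
D-K-E-P-W-V-D: 20+7+36+33+11+25 = 132
D-K-E-W-V-P-D: 20+7+16+11+32+14 = 100
D-K-E-W-P-V-D: 20+7+16+33+32+25 = 133
D-K-P-V-E-W-D: 20+29+32+5+16+34 = 136
D-K-P-V-W-E-D: 20+29+32+11+16+27 = 135
… (46 more)
The minimum is 90.
One optimal route: D → K → E → V → W → P → D (or its reverse).

90 — the shortest possible round trip.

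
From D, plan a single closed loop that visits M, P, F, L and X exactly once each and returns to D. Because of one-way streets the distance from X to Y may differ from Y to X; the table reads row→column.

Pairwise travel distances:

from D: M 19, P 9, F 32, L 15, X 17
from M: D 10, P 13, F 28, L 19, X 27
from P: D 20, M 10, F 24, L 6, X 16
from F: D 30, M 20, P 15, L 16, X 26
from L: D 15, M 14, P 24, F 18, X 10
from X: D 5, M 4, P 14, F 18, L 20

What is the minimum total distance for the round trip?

73 — the shortest possible round trip.

D→M→P→F→L→X→D: 19+13+24+16+10+5 = 87
D→M→P→F→X→L→D: 19+13+24+26+20+15 = 117
D→M→P→L→F→X→D: 19+13+6+18+26+5 = 87
D→M→P→L→X→F→D: 19+13+6+10+18+30 = 96
D→M→P→X→F→L→D: 19+13+16+18+16+15 = 97
D→M→P→X→L→F→D: 19+13+16+20+18+30 = 116
D→M→F→P→L→X→D: 19+28+15+6+10+5 = 83
D→M→F→P→X→L→D: 19+28+15+16+20+15 = 113
D→M→F→L→P→X→D: 19+28+16+24+16+5 = 108
D→M→F→L→X→P→D: 19+28+16+10+14+20 = 107
D→M→F→X→P→L→D: 19+28+26+14+6+15 = 108
D→M→F→X→L→P→D: 19+28+26+20+24+20 = 137
D→M→L→P→F→X→D: 19+19+24+24+26+5 = 117
D→M→L→P→X→F→D: 19+19+24+16+18+30 = 126
… (106 more)
D→P→F→L→X→M→D: 9+24+16+10+4+10 = 73  ← best
The minimum is 73.
One optimal route: D → P → F → L → X → M → D.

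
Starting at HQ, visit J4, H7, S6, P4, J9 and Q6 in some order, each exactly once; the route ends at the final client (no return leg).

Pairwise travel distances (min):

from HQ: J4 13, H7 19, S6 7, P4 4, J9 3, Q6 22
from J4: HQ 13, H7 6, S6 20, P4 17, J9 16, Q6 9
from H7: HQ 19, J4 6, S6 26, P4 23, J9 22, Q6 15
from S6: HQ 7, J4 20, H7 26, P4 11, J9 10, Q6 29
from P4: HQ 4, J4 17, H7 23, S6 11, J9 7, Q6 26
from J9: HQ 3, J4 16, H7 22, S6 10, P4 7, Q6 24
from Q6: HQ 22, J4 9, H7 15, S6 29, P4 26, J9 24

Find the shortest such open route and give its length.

Minimum one-way distance = 62 min.

There are 6! = 720 possible orderings.
HQ - J4 - H7 - S6 - P4 - J9 - Q6: 13+6+26+11+7+24 = 87
HQ - J4 - H7 - S6 - P4 - Q6 - J9: 13+6+26+11+26+24 = 106
HQ - J4 - H7 - S6 - J9 - P4 - Q6: 13+6+26+10+7+26 = 88
HQ - J4 - H7 - S6 - J9 - Q6 - P4: 13+6+26+10+24+26 = 105
HQ - J4 - H7 - S6 - Q6 - P4 - J9: 13+6+26+29+26+7 = 107
HQ - J4 - H7 - S6 - Q6 - J9 - P4: 13+6+26+29+24+7 = 105
HQ - J4 - H7 - P4 - S6 - J9 - Q6: 13+6+23+11+10+24 = 87
HQ - J4 - H7 - P4 - S6 - Q6 - J9: 13+6+23+11+29+24 = 106
… (712 more)
HQ - S6 - P4 - J9 - J4 - H7 - Q6: 7+11+7+16+6+15 = 62  ← best
The minimum is 62.
One shortest path: HQ → S6 → P4 → J9 → J4 → H7 → Q6.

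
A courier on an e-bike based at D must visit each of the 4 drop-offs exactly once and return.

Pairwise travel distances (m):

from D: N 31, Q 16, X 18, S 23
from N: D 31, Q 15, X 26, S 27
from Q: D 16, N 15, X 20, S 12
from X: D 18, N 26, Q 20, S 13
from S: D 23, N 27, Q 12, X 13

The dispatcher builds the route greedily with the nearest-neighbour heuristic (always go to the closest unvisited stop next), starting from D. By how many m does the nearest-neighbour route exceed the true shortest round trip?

D: Q=16, X=18, S=23, N=31 ⇒ Q
Q: S=12, N=15, X=20 ⇒ S
S: X=13, N=27 ⇒ X
X: N=26 ⇒ N
NN route D → Q → S → X → N → D costs 98.
Optimal: D → N → Q → S → X → D costs 89 (by enumerating all 12 distinct tours).
Excess = 98 − 89 = 9.

The nearest-neighbour route is 9 m longer than optimal.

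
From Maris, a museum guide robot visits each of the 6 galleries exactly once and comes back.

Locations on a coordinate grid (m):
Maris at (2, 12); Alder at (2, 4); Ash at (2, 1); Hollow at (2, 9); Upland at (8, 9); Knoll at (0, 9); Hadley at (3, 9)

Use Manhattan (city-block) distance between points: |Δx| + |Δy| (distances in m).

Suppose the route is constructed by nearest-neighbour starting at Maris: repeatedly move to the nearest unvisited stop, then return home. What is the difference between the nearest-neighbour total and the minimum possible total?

Maris: Hollow=3, Hadley=4, Knoll=5, Alder=8, Upland=9, Ash=11 ⇒ Hollow
Hollow: Hadley=1, Knoll=2, Alder=5, Upland=6, Ash=8 ⇒ Hadley
Hadley: Knoll=3, Upland=5, Alder=6, Ash=9 ⇒ Knoll
Knoll: Alder=7, Upland=8, Ash=10 ⇒ Alder
Alder: Ash=3, Upland=11 ⇒ Ash
Ash: Upland=14 ⇒ Upland
NN route Maris → Hollow → Hadley → Knoll → Alder → Ash → Upland → Maris costs 40.
Optimal: Maris → Alder → Ash → Hollow → Upland → Hadley → Knoll → Maris costs 38 (by enumerating all 360 distinct tours).
Excess = 40 − 38 = 2.

2 m longer than the optimal tour.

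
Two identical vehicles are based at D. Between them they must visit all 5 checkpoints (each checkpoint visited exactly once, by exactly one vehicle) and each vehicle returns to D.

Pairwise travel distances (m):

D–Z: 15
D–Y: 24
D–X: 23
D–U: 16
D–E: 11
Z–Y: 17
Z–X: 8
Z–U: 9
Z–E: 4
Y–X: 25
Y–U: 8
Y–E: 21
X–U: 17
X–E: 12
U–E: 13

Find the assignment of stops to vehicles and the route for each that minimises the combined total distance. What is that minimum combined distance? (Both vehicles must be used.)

Minimum combined distance: 94 m.

Check every non-empty split of the stops between the two vehicles; for each half take its own optimal tour:
  {Z} + {Y, X, U, E}: 30 + 72 = 102
  {Y} + {Z, X, U, E}: 48 + 56 = 104
  {Z, Y} + {X, U, E}: 56 + 56 = 112
  {X} + {Z, Y, U, E}: 46 + 56 = 102
  {Z, X} + {Y, U, E}: 46 + 56 = 102
  {Y, X} + {Z, U, E}: 72 + 40 = 112
  … (15 splits in total)
  {Y, U} + {Z, X, E}: 48 + 46 = 94  ← best
Best: vehicle 1 D → Y → U → D = 48; vehicle 2 D → Z → X → E → D = 46; combined 94.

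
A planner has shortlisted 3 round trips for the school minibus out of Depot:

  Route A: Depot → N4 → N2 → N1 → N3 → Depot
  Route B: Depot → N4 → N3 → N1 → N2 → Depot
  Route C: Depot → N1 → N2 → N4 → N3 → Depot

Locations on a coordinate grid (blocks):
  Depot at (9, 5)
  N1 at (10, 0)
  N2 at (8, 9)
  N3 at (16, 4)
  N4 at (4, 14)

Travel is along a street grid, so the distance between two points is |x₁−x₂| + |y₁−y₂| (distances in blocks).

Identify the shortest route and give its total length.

Route A: 14 + 9 + 11 + 10 + 8 = 52
Route B: 14 + 22 + 10 + 11 + 5 = 62
Route C: 6 + 11 + 9 + 22 + 8 = 56

52 blocks — Route A is the shortest.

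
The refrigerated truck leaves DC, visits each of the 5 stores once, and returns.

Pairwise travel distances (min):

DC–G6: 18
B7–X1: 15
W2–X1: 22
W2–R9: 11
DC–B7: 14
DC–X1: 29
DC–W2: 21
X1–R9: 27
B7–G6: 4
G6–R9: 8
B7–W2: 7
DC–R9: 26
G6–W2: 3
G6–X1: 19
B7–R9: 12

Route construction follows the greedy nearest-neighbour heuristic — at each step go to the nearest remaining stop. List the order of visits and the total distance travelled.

At DC the remaining stops are B7 14, G6 18, W2 21, R9 26, X1 29; go to B7.
At B7 the remaining stops are G6 4, W2 7, R9 12, X1 15; go to G6.
At G6 the remaining stops are W2 3, R9 8, X1 19; go to W2.
At W2 the remaining stops are R9 11, X1 22; go to R9.
At R9 the remaining stops are X1 27; go to X1.
Return X1→DC: 29.
Total = 14 + 4 + 3 + 11 + 27 + 29 = 88.

88 min along DC → B7 → G6 → W2 → R9 → X1 → DC.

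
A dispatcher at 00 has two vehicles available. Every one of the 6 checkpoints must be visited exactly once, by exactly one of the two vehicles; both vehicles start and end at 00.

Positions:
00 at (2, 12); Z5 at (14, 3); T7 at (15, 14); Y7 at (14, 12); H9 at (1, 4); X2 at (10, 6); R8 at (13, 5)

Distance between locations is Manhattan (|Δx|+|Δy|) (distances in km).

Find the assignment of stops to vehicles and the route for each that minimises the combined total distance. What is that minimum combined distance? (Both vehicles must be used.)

Minimum combined distance: 66 km.

Check every non-empty split of the stops between the two vehicles; for each half take its own optimal tour:
  {Z5} + {T7, Y7, H9, X2, R8}: 42 + 50 = 92
  {T7} + {Z5, Y7, H9, X2, R8}: 30 + 48 = 78
  {Z5, T7} + {Y7, H9, X2, R8}: 48 + 44 = 92
  {Y7} + {Z5, T7, H9, X2, R8}: 24 + 54 = 78
  {Z5, Y7} + {T7, H9, X2, R8}: 42 + 50 = 92
  {T7, Y7} + {Z5, H9, X2, R8}: 30 + 44 = 74
  … (31 splits in total)
  {H9} + {Z5, T7, Y7, X2, R8}: 18 + 48 = 66  ← best
Best: vehicle 1 00 → H9 → 00 = 18; vehicle 2 00 → T7 → Y7 → Z5 → R8 → X2 → 00 = 48; combined 66.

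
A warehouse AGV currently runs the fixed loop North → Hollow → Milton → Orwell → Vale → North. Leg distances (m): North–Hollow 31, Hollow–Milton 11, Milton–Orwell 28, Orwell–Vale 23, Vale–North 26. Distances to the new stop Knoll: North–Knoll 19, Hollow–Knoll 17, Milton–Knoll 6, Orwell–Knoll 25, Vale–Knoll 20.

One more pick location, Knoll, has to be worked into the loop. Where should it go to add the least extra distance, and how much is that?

Insertion cost between consecutive stops i–j is d(i,Knoll) + d(Knoll,j) − d(i,j):
  between North and Hollow: 19 + 17 − 31 = 5
  between Hollow and Milton: 17 + 6 − 11 = 12
  between Milton and Orwell: 6 + 25 − 28 = 3
  between Orwell and Vale: 25 + 20 − 23 = 22
  between Vale and North: 20 + 19 − 26 = 13
Cheapest insertion is between Milton and Orwell, adding 3.
New total = 119 + 3 = 122.

+3 m — insert Knoll between Milton and Orwell.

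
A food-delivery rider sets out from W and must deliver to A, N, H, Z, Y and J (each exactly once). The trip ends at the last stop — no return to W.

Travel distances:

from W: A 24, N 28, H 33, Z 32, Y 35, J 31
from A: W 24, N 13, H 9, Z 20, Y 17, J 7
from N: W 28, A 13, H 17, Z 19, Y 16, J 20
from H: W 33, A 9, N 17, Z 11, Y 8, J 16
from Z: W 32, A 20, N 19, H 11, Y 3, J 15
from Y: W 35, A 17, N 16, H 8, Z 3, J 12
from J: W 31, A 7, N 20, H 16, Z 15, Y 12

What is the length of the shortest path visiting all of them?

Shortest open route: 74.

There are 6! = 720 possible orderings.
W → A → N → H → Z → Y → J: 24+13+17+11+3+12 = 80
W → A → N → H → Z → J → Y: 24+13+17+11+15+12 = 92
W → A → N → H → Y → Z → J: 24+13+17+8+3+15 = 80
W → A → N → H → Y → J → Z: 24+13+17+8+12+15 = 89
W → A → N → H → J → Z → Y: 24+13+17+16+15+3 = 88
W → A → N → H → J → Y → Z: 24+13+17+16+12+3 = 85
W → A → N → Z → H → Y → J: 24+13+19+11+8+12 = 87
W → A → N → Z → H → J → Y: 24+13+19+11+16+12 = 95
… (712 more)
W → A → J → Z → Y → H → N: 24+7+15+3+8+17 = 74  ← best
The minimum is 74.
One shortest path: W → A → J → Z → Y → H → N.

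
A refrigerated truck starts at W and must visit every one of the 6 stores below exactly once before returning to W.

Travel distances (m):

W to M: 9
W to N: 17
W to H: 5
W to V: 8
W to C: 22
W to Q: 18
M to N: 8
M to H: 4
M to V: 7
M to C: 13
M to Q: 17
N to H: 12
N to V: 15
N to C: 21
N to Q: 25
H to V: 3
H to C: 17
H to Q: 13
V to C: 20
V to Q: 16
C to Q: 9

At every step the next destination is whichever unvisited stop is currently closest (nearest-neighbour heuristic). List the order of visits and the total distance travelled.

At W the remaining stops are H 5, V 8, M 9, N 17, Q 18, C 22; go to H.
At H the remaining stops are V 3, M 4, N 12, Q 13, C 17; go to V.
At V the remaining stops are M 7, N 15, Q 16, C 20; go to M.
At M the remaining stops are N 8, C 13, Q 17; go to N.
At N the remaining stops are C 21, Q 25; go to C.
At C the remaining stops are Q 9; go to Q.
Return Q→W: 18.
Total = 5 + 3 + 7 + 8 + 21 + 9 + 18 = 71.

Nearest-neighbour total = 71 m; route W → H → V → M → N → C → Q → W.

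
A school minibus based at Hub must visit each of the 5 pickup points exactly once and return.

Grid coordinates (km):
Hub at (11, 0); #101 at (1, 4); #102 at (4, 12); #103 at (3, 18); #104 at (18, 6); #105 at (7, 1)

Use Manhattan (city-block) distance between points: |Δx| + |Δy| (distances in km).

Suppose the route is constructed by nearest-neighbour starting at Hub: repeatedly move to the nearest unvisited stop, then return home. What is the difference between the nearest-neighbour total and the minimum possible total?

The nearest-neighbour route is 2 km longer than optimal.

Hub: #105=5, #104=13, #101=14, #102=19, #103=26 ⇒ #105
#105: #101=9, #102=14, #104=16, #103=21 ⇒ #101
#101: #102=11, #103=16, #104=19 ⇒ #102
#102: #103=7, #104=20 ⇒ #103
#103: #104=27 ⇒ #104
NN route Hub → #105 → #101 → #102 → #103 → #104 → Hub costs 72.
Optimal: Hub → #104 → #102 → #103 → #101 → #105 → Hub costs 70 (by enumerating all 60 distinct tours).
Excess = 72 − 70 = 2.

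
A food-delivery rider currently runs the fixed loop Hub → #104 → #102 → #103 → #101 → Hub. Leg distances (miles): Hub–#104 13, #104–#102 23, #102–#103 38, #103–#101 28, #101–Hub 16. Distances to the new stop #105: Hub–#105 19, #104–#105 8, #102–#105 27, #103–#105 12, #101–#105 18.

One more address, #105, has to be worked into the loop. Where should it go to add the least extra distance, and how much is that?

Adding 1 miles by placing #105 on the #102–#103 leg.

Insertion cost between consecutive stops i–j is d(i,#105) + d(#105,j) − d(i,j):
  between Hub and #104: 19 + 8 − 13 = 14
  between #104 and #102: 8 + 27 − 23 = 12
  between #102 and #103: 27 + 12 − 38 = 1
  between #103 and #101: 12 + 18 − 28 = 2
  between #101 and Hub: 18 + 19 − 16 = 21
Cheapest insertion is between #102 and #103, adding 1.
New total = 118 + 1 = 119.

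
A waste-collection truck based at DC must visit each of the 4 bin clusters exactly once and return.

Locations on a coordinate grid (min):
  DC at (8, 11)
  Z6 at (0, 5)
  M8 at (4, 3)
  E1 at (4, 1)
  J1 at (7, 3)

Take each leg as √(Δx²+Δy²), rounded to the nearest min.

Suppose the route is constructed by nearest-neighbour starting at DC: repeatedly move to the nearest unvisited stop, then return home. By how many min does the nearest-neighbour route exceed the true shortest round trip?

The nearest-neighbour route is 1 min longer than optimal.

From DC: J1=8, M8=9, Z6=10, E1=11 → choose J1 (8).
From J1: M8=3, E1=4, Z6=7 → choose M8 (3).
From M8: E1=2, Z6=4 → choose E1 (2).
From E1: Z6=6 → choose Z6 (6).
NN route DC → J1 → M8 → E1 → Z6 → DC costs 29.
Optimal: DC → Z6 → M8 → E1 → J1 → DC costs 28 (by enumerating all 12 distinct tours).
Excess = 29 − 28 = 1.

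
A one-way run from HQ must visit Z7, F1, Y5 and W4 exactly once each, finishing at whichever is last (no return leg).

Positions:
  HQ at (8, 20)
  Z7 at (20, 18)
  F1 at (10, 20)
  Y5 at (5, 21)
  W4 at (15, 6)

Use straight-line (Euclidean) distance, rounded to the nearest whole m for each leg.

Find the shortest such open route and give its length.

There are 4! = 24 possible orderings.
HQ - Z7 - F1 - Y5 - W4: 12+10+5+18 = 45
HQ - Z7 - F1 - W4 - Y5: 12+10+15+18 = 55
HQ - Z7 - Y5 - F1 - W4: 12+15+5+15 = 47
HQ - Z7 - Y5 - W4 - F1: 12+15+18+15 = 60
HQ - Z7 - W4 - F1 - Y5: 12+13+15+5 = 45
HQ - Z7 - W4 - Y5 - F1: 12+13+18+5 = 48
HQ - F1 - Z7 - Y5 - W4: 2+10+15+18 = 45
HQ - F1 - Z7 - W4 - Y5: 2+10+13+18 = 43
HQ - F1 - Y5 - Z7 - W4: 2+5+15+13 = 35
HQ - F1 - Y5 - W4 - Z7: 2+5+18+13 = 38
HQ - F1 - W4 - Z7 - Y5: 2+15+13+15 = 45
HQ - F1 - W4 - Y5 - Z7: 2+15+18+15 = 50
HQ - Y5 - Z7 - F1 - W4: 3+15+10+15 = 43
HQ - Y5 - Z7 - W4 - F1: 3+15+13+15 = 46
… (10 more)
HQ - Y5 - F1 - Z7 - W4: 3+5+10+13 = 31  ← best
The minimum is 31.
One shortest path: HQ → Y5 → F1 → Z7 → W4.

31 m — the minimum one-way total.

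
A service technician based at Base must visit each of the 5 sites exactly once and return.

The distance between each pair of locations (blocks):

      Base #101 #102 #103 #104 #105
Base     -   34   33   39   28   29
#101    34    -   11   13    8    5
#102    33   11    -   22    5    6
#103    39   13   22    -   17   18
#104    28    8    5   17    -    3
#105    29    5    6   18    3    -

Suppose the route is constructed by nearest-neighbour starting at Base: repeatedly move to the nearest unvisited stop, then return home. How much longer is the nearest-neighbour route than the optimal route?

12 blocks longer than the optimal tour.

From Base: #104=28, #105=29, #102=33, #101=34, #103=39 → choose #104 (28).
From #104: #105=3, #102=5, #101=8, #103=17 → choose #105 (3).
From #105: #101=5, #102=6, #103=18 → choose #101 (5).
From #101: #102=11, #103=13 → choose #102 (11).
From #102: #103=22 → choose #103 (22).
NN route Base → #104 → #105 → #101 → #102 → #103 → Base costs 108.
Optimal: Base → #103 → #101 → #105 → #102 → #104 → Base costs 96 (by enumerating all 60 distinct tours).
Excess = 108 − 96 = 12.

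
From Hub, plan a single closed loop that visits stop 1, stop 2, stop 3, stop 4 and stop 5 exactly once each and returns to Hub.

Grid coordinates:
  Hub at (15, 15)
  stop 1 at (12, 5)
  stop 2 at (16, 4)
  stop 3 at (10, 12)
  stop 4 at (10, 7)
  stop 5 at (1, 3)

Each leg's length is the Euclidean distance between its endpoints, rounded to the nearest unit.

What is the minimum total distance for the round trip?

With 5 stops there are 5!/2 = 60 distinct round trips (a route and its reverse cost the same).
Hub - stop 1 - stop 2 - stop 3 - stop 4 - stop 5 - Hub: 10+4+10+5+10+18 = 57
Hub - stop 1 - stop 2 - stop 3 - stop 5 - stop 4 - Hub: 10+4+10+13+10+9 = 56
Hub - stop 1 - stop 2 - stop 4 - stop 3 - stop 5 - Hub: 10+4+7+5+13+18 = 57
Hub - stop 1 - stop 2 - stop 4 - stop 5 - stop 3 - Hub: 10+4+7+10+13+6 = 50
Hub - stop 1 - stop 2 - stop 5 - stop 3 - stop 4 - Hub: 10+4+15+13+5+9 = 56
Hub - stop 1 - stop 2 - stop 5 - stop 4 - stop 3 - Hub: 10+4+15+10+5+6 = 50
Hub - stop 1 - stop 3 - stop 2 - stop 4 - stop 5 - Hub: 10+7+10+7+10+18 = 62
Hub - stop 1 - stop 3 - stop 2 - stop 5 - stop 4 - Hub: 10+7+10+15+10+9 = 61
Hub - stop 1 - stop 3 - stop 4 - stop 2 - stop 5 - Hub: 10+7+5+7+15+18 = 62
Hub - stop 1 - stop 3 - stop 4 - stop 5 - stop 2 - Hub: 10+7+5+10+15+11 = 58
Hub - stop 1 - stop 3 - stop 5 - stop 2 - stop 4 - Hub: 10+7+13+15+7+9 = 61
Hub - stop 1 - stop 3 - stop 5 - stop 4 - stop 2 - Hub: 10+7+13+10+7+11 = 58
Hub - stop 1 - stop 4 - stop 2 - stop 3 - stop 5 - Hub: 10+3+7+10+13+18 = 61
Hub - stop 1 - stop 4 - stop 2 - stop 5 - stop 3 - Hub: 10+3+7+15+13+6 = 54
… (46 more)
Hub - stop 2 - stop 1 - stop 4 - stop 5 - stop 3 - Hub: 11+4+3+10+13+6 = 47  ← best
The minimum is 47.
One optimal route: Hub → stop 2 → stop 1 → stop 4 → stop 5 → stop 3 → Hub (or its reverse).

Minimum total distance: 47.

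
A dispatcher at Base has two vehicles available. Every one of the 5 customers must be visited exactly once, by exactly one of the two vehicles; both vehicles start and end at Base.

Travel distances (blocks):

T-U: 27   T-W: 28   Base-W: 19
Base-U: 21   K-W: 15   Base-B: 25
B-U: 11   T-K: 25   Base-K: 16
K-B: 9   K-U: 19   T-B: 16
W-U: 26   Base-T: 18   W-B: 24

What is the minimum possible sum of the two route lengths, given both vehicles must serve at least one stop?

111 blocks — the smallest possible combined total.

Check every non-empty split of the stops between the two vehicles; for each half take its own optimal tour:
  {T} + {K, W, B, U}: 36 + 75 = 111
  {K} + {T, W, B, U}: 32 + 90 = 122
  {T, K} + {W, B, U}: 59 + 75 = 134
  {W} + {T, K, B, U}: 38 + 80 = 118
  {T, W} + {K, B, U}: 65 + 57 = 122
  {K, W} + {T, B, U}: 50 + 66 = 116
  … (15 splits in total)
Best: vehicle 1 Base → T → Base = 36; vehicle 2 Base → W → K → B → U → Base = 75; combined 111.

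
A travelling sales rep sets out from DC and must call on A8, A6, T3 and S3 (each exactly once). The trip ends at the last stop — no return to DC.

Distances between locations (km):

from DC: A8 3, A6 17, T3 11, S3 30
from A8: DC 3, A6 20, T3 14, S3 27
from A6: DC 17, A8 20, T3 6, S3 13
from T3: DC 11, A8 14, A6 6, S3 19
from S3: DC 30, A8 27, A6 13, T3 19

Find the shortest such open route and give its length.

There are 4! = 24 possible orderings.
DC - A8 - A6 - T3 - S3: 3+20+6+19 = 48
DC - A8 - A6 - S3 - T3: 3+20+13+19 = 55
DC - A8 - T3 - A6 - S3: 3+14+6+13 = 36
DC - A8 - T3 - S3 - A6: 3+14+19+13 = 49
DC - A8 - S3 - A6 - T3: 3+27+13+6 = 49
DC - A8 - S3 - T3 - A6: 3+27+19+6 = 55
DC - A6 - A8 - T3 - S3: 17+20+14+19 = 70
DC - A6 - A8 - S3 - T3: 17+20+27+19 = 83
DC - A6 - T3 - A8 - S3: 17+6+14+27 = 64
DC - A6 - T3 - S3 - A8: 17+6+19+27 = 69
DC - A6 - S3 - A8 - T3: 17+13+27+14 = 71
DC - A6 - S3 - T3 - A8: 17+13+19+14 = 63
DC - T3 - A8 - A6 - S3: 11+14+20+13 = 58
DC - T3 - A8 - S3 - A6: 11+14+27+13 = 65
… (10 more)
The minimum is 36.
One shortest path: DC → A8 → T3 → A6 → S3.

Shortest open route: 36 km.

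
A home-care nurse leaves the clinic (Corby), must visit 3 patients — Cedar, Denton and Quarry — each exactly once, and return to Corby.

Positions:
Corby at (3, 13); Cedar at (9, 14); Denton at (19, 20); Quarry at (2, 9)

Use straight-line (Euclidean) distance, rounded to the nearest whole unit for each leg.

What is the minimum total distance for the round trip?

Shortest round trip = 42.

There are 3 distinct closed tours to check (reversals are equivalent).
Corby - Cedar - Denton - Quarry - Corby: 6+12+20+4 = 42
Corby - Cedar - Quarry - Denton - Corby: 6+9+20+17 = 52
Corby - Denton - Cedar - Quarry - Corby: 17+12+9+4 = 42
The minimum is 42.
One optimal route: Corby → Cedar → Denton → Quarry → Corby (or its reverse).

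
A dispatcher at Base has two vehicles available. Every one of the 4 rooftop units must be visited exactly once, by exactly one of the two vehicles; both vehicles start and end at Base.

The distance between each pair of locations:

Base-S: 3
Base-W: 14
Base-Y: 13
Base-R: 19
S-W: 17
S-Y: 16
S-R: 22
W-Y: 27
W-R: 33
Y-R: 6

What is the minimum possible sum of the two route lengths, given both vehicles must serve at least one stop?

72 — the smallest possible combined total.

Try each way of splitting the stops between the two vehicles (each non-empty) and, for each split, find the best tour for each vehicle:
  {S} + {W, Y, R}: 6 + 66 = 72
  {W} + {S, Y, R}: 28 + 44 = 72
  {S, W} + {Y, R}: 34 + 38 = 72
  {Y} + {S, W, R}: 26 + 72 = 98
  {S, Y} + {W, R}: 32 + 66 = 98
  {W, Y} + {S, R}: 54 + 44 = 98
  … (7 splits in total)
Best: vehicle 1 Base → S → Base = 6; vehicle 2 Base → W → Y → R → Base = 66; combined 72.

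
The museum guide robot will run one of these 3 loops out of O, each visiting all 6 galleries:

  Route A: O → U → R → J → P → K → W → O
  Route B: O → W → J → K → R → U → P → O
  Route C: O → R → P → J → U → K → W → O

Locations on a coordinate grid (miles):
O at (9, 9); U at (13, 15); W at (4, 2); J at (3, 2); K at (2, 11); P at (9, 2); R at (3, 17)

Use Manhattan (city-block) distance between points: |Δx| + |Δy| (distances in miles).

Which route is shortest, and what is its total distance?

Shortest is Route B, total 66 miles.

Route A: 10 + 12 + 15 + 6 + 16 + 11 + 12 = 82
Route B: 12 + 1 + 10 + 7 + 12 + 17 + 7 = 66
Route C: 14 + 21 + 6 + 23 + 15 + 11 + 12 = 102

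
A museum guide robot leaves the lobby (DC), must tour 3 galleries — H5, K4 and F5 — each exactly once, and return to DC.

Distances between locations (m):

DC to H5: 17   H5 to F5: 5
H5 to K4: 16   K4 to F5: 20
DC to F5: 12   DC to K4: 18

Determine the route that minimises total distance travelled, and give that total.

There are 3 distinct closed tours to check (reversals are equivalent).
DC → H5 → K4 → F5 → DC: 17+16+20+12 = 65
DC → H5 → F5 → K4 → DC: 17+5+20+18 = 60
DC → K4 → H5 → F5 → DC: 18+16+5+12 = 51
The minimum is 51.
One optimal route: DC → K4 → H5 → F5 → DC (or its reverse).

51 m — the shortest possible round trip.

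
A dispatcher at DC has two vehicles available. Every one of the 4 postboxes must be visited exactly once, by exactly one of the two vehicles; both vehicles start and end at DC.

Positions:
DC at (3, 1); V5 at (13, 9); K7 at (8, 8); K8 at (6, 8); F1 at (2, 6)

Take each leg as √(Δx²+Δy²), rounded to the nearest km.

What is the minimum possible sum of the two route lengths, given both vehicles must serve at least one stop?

Minimum combined distance: 38 km.

There are 2^3 − 1 = 7 ways to divide the 4 stops into two non-empty groups. For each, the best each vehicle can do is its own shortest tour through its group:
  {V5} + {K7, K8, F1}: 26 + 20 = 46
  {K7} + {V5, K8, F1}: 18 + 29 = 47
  {V5, K7} + {K8, F1}: 27 + 17 = 44
  {K8} + {V5, K7, F1}: 16 + 29 = 45
  {V5, K8} + {K7, F1}: 28 + 20 = 48
  {K7, K8} + {V5, F1}: 19 + 29 = 48
  … (7 splits in total)
  {V5, K7, K8} + {F1}: 28 + 10 = 38  ← best
Best: vehicle 1 DC → V5 → K7 → K8 → DC = 28; vehicle 2 DC → F1 → DC = 10; combined 38.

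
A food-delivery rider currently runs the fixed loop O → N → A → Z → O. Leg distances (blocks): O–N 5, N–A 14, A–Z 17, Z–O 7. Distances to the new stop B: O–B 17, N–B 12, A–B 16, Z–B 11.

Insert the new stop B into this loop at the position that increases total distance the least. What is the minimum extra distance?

Minimum extra distance: 10 blocks, inserting B between A and Z.

Insertion cost between consecutive stops i–j is d(i,B) + d(B,j) − d(i,j):
  between O and N: 17 + 12 − 5 = 24
  between N and A: 12 + 16 − 14 = 14
  between A and Z: 16 + 11 − 17 = 10
  between Z and O: 11 + 17 − 7 = 21
Cheapest insertion is between A and Z, adding 10.
New total = 43 + 10 = 53.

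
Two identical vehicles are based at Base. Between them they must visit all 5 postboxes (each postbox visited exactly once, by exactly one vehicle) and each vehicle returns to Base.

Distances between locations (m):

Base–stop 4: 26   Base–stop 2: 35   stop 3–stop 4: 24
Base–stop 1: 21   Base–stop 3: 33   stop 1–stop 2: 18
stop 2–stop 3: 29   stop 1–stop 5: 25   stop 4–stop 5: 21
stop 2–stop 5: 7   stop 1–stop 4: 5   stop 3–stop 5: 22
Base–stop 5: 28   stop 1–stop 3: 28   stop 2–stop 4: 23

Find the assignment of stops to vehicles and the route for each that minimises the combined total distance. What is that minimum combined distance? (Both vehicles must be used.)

Try each way of splitting the stops between the two vehicles (each non-empty) and, for each split, find the best tour for each vehicle:
  {stop 1} + {stop 2, stop 3, stop 4, stop 5}: 42 + 111 = 153
  {stop 2} + {stop 1, stop 3, stop 4, stop 5}: 70 + 100 = 170
  {stop 1, stop 2} + {stop 3, stop 4, stop 5}: 74 + 100 = 174
  {stop 3} + {stop 1, stop 2, stop 4, stop 5}: 66 + 84 = 150
  {stop 1, stop 3} + {stop 2, stop 4, stop 5}: 82 + 84 = 166
  {stop 2, stop 3} + {stop 1, stop 4, stop 5}: 97 + 75 = 172
  … (15 splits in total)
  {stop 1, stop 4} + {stop 2, stop 3, stop 5}: 52 + 97 = 149  ← best
Best: vehicle 1 Base → stop 1 → stop 4 → Base = 52; vehicle 2 Base → stop 2 → stop 5 → stop 3 → Base = 97; combined 149.

149 m — the smallest possible combined total.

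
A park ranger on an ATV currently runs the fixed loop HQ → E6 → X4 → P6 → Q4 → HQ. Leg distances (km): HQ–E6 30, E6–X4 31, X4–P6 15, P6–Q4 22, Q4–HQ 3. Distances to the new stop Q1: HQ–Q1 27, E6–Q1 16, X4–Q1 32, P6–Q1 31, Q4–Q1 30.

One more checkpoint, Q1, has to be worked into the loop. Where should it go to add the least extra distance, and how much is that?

Insertion cost between consecutive stops i–j is d(i,Q1) + d(Q1,j) − d(i,j):
  between HQ and E6: 27 + 16 − 30 = 13
  between E6 and X4: 16 + 32 − 31 = 17
  between X4 and P6: 32 + 31 − 15 = 48
  between P6 and Q4: 31 + 30 − 22 = 39
  between Q4 and HQ: 30 + 27 − 3 = 54
Cheapest insertion is between HQ and E6, adding 13.
New total = 101 + 13 = 114.

+13 km — insert Q1 between HQ and E6.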